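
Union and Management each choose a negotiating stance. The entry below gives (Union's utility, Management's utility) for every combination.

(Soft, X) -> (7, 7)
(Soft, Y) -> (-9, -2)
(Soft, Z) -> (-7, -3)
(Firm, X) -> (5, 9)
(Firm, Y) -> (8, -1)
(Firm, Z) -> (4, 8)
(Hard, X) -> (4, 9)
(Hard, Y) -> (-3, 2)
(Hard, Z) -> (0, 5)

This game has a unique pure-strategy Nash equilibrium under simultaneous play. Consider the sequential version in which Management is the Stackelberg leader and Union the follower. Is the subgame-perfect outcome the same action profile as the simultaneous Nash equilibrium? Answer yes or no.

Union best-responds to each possible Management move:
- X → Union plays Soft (best of 7, 5, 4); Management gets 7.
- Y → Union plays Firm (best of -9, 8, -3); Management gets -1.
- Z → Union plays Firm (best of -7, 4, 0); Management gets 8.
Maximizing over 7, -1, 8, Management chooses Z. Subgame-perfect outcome: (Firm, Z) with payoffs (4, 8).
For the simultaneous game, intersect best replies.
Union's best replies: X→Soft; Y→Firm; Z→Firm.
Management's best replies: Soft→X; Firm→X; Hard→X.
The unique mutual best reply is (Soft, X), giving (7, 7).
Sequential outcome (Firm, Z) differs from the Nash profile (Soft, X).

no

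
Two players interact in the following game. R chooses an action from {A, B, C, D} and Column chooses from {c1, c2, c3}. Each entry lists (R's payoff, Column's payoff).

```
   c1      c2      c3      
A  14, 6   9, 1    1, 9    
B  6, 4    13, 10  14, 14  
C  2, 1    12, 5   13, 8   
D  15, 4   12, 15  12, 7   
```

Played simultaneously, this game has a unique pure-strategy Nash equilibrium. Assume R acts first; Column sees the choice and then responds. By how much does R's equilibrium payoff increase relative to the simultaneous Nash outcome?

0

Backward induction with R moving first.
- A: BR = c3, leader payoff 1.
- B: BR = c3, leader payoff 14.
- C: BR = c3, leader payoff 13.
- D: BR = c2, leader payoff 12.
Among 1, 14, 13, 12, the best is 14 at B. Subgame-perfect outcome: (B, c3) with payoffs (14, 14).
Under simultaneous play:
R's best replies: c1→D; c2→B; c3→B.
Column's best replies: A→c3; B→c3; C→c3; D→c2.
Only (B, c3) has each player best-responding; Nash payoffs (14, 14).
R's commitment gain: 14 − 14 = 0.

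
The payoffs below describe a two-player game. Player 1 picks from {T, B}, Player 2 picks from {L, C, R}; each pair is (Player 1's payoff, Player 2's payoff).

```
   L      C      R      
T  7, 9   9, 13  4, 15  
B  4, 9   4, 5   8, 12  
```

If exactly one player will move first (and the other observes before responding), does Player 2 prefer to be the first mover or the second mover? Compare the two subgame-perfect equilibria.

first

If Player 1 leads: Player 2's best replies are T→R, B→R; Player 1's induced payoffs 4, 8; outcome (B, R), payoffs (8, 12).
If Player 2 leads: Player 1's best replies are L→T, C→T, R→B; Player 2's induced payoffs 9, 13, 12; outcome (T, C), payoffs (9, 13).
Player 2 gets 13 moving first and 12 moving second, so Player 2 prefers to move first.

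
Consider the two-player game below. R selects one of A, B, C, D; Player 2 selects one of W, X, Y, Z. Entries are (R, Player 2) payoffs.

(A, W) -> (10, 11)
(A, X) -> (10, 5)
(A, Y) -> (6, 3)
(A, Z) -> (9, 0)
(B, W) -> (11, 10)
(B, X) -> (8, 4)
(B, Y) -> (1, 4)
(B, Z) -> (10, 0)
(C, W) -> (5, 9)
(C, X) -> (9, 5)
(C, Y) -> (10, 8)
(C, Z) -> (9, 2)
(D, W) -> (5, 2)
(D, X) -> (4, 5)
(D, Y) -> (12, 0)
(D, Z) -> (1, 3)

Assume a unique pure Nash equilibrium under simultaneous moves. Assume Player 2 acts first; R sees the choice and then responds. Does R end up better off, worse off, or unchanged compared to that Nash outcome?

unchanged

R best-responds to each possible Player 2 move:
- W: R compares 10, 11, 5, 5 and picks B; Player 2 would get 10.
- X: R compares 10, 8, 9, 4 and picks A; Player 2 would get 5.
- Y: R compares 6, 1, 10, 12 and picks D; Player 2 would get 0.
- Z: R compares 9, 10, 9, 1 and picks B; Player 2 would get 0.
Among 10, 5, 0, 0, the best is 10 at W. Subgame-perfect outcome: (B, W) with payoffs (11, 10).
Now find the simultaneous Nash equilibrium.
R's best replies: W→B; X→A; Y→D; Z→B.
Player 2's best replies: A→W; B→W; C→W; D→X.
Only (B, W) has each player best-responding; Nash payoffs (11, 10).
R earns 11 sequentially versus 11 at the Nash outcome: unchanged.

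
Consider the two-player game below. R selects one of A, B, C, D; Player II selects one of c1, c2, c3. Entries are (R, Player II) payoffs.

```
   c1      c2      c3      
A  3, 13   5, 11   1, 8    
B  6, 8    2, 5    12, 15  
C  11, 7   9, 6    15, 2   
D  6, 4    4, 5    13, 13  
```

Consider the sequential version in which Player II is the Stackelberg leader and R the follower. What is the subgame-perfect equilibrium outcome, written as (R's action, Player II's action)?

(C, c1)

R best-responds to each possible Player II move:
- c1: BR = C, leader payoff 7.
- c2: BR = C, leader payoff 6.
- c3: BR = C, leader payoff 2.
Maximizing over 7, 6, 2, Player II chooses c1. Subgame-perfect outcome: (C, c1) with payoffs (11, 7).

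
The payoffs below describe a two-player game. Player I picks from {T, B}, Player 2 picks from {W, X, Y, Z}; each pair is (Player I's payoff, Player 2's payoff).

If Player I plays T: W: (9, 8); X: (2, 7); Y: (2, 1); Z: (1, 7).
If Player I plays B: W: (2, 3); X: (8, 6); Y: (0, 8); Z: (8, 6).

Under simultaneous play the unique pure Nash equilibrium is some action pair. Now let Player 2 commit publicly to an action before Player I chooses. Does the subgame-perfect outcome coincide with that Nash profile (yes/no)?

yes

Player I best-responds to each possible Player 2 move:
- W: Player I compares 9, 2 and picks T; Player 2 would get 8.
- X: Player I compares 2, 8 and picks B; Player 2 would get 6.
- Y: Player I compares 2, 0 and picks T; Player 2 would get 1.
- Z: Player I compares 1, 8 and picks B; Player 2 would get 6.
Maximizing over 8, 6, 1, 6, Player 2 chooses W. Subgame-perfect outcome: (T, W) with payoffs (9, 8).
Under simultaneous play:
Player I's best replies: W→T; X→B; Y→T; Z→B.
Player 2's best replies: T→W; B→Y.
Only (T, W) has each player best-responding; Nash payoffs (9, 8).
Sequential outcome (T, W) coincides with the Nash profile (T, W).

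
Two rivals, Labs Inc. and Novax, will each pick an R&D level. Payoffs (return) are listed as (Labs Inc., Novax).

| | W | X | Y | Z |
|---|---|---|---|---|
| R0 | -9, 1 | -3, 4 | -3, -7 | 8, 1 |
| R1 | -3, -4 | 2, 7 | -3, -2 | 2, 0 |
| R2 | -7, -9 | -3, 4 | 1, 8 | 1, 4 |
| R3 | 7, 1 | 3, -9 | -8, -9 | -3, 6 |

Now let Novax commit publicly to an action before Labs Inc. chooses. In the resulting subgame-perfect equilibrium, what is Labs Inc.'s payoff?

Work backward from Labs Inc.'s decision.
- W: BR = R3, leader payoff 1.
- X: BR = R3, leader payoff -9.
- Y: BR = R2, leader payoff 8.
- Z: BR = R0, leader payoff 1.
Maximizing over 1, -9, 8, 1, Novax chooses Y. Subgame-perfect outcome: (R2, Y) with payoffs (1, 8).

1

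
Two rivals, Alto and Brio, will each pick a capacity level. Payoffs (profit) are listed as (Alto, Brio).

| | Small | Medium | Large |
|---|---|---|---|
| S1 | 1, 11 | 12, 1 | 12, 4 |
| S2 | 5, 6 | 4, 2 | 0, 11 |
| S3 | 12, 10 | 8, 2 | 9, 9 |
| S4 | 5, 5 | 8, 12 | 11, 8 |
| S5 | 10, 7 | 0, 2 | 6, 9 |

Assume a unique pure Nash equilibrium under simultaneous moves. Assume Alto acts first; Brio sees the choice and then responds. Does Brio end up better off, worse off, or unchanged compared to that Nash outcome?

unchanged

Backward induction with Alto moving first.
- S1 → Brio plays Small (best of 11, 1, 4); Alto gets 1.
- S2 → Brio plays Large (best of 6, 2, 11); Alto gets 0.
- S3 → Brio plays Small (best of 10, 2, 9); Alto gets 12.
- S4 → Brio plays Medium (best of 5, 12, 8); Alto gets 8.
- S5 → Brio plays Large (best of 7, 2, 9); Alto gets 6.
Alto's induced payoffs are 1, 0, 12, 8, 6, so Alto commits to S3. Subgame-perfect outcome: (S3, Small) with payoffs (12, 10).
Under simultaneous play:
Alto's best replies: Small→S3; Medium→S1; Large→S1.
Brio's best replies: S1→Small; S2→Large; S3→Small; S4→Medium; S5→Large.
Only (S3, Small) has each player best-responding; Nash payoffs (12, 10).
Brio earns 10 sequentially versus 10 at the Nash outcome: unchanged.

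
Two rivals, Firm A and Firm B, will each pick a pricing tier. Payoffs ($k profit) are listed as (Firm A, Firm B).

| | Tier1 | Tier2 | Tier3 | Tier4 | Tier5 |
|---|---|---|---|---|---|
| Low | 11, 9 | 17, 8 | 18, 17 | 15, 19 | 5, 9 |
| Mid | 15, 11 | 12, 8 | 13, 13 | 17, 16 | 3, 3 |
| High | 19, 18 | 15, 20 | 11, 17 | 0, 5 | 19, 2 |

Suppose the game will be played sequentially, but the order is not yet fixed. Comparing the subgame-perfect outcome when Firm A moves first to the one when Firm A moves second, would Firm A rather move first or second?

second

If Firm A leads: Firm B's best replies are Low→Tier4, Mid→Tier4, High→Tier2; Firm A's induced payoffs 15, 17, 15; outcome (Mid, Tier4), payoffs (17, 16).
If Firm B leads: Firm A's best replies are Tier1→High, Tier2→Low, Tier3→Low, Tier4→Mid, Tier5→High; Firm B's induced payoffs 18, 8, 17, 16, 2; outcome (High, Tier1), payoffs (19, 18).
Firm A gets 17 moving first and 19 moving second, so Firm A prefers to move second.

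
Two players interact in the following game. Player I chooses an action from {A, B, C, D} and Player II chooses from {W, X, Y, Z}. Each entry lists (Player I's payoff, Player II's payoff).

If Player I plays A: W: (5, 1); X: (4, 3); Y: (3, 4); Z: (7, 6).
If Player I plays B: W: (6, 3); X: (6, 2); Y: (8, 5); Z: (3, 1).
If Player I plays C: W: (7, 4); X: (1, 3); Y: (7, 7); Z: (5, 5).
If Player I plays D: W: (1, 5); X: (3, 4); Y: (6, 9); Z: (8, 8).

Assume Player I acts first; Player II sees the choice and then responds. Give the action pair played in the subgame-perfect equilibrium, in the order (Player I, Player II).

(B, Y)

Solve by backward induction (Player I leads).
- A → Player II plays Z (best of 1, 3, 4, 6); Player I gets 7.
- B → Player II plays Y (best of 3, 2, 5, 1); Player I gets 8.
- C → Player II plays Y (best of 4, 3, 7, 5); Player I gets 7.
- D → Player II plays Y (best of 5, 4, 9, 8); Player I gets 6.
Player I's induced payoffs are 7, 8, 7, 6, so Player I commits to B. Subgame-perfect outcome: (B, Y) with payoffs (8, 5).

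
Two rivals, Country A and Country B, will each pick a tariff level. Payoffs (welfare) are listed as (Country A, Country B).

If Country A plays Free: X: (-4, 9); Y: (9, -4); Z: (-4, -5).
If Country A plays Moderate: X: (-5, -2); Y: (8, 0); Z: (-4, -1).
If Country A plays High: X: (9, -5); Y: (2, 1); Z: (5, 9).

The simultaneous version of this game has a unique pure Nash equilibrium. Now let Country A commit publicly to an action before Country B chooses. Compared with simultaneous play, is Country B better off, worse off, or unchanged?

worse off

Country B best-responds to each possible Country A move:
- Free: BR = X, leader payoff -4.
- Moderate: BR = Y, leader payoff 8.
- High: BR = Z, leader payoff 5.
Maximizing over -4, 8, 5, Country A chooses Moderate. Subgame-perfect outcome: (Moderate, Y) with payoffs (8, 0).
For the simultaneous game, intersect best replies.
Country A's best replies: X→High; Y→Free; Z→High.
Country B's best replies: Free→X; Moderate→Y; High→Z.
Only (High, Z) has each player best-responding; Nash payoffs (5, 9).
Country B earns 0 sequentially versus 9 at the Nash outcome: worse off.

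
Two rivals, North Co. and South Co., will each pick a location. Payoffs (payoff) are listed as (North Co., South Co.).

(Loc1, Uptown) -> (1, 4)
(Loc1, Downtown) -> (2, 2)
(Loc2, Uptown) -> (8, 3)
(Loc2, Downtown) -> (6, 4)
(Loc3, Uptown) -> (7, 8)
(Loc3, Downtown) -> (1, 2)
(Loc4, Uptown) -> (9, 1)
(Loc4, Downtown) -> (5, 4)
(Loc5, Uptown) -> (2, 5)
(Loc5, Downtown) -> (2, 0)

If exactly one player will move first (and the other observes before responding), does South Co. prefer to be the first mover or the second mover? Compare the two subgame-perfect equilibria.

second

If North Co. leads: South Co.'s best replies are Loc1→Uptown, Loc2→Downtown, Loc3→Uptown, Loc4→Downtown, Loc5→Uptown; North Co.'s induced payoffs 1, 6, 7, 5, 2; outcome (Loc3, Uptown), payoffs (7, 8).
If South Co. leads: North Co.'s best replies are Uptown→Loc4, Downtown→Loc2; South Co.'s induced payoffs 1, 4; outcome (Loc2, Downtown), payoffs (6, 4).
South Co. gets 4 moving first and 8 moving second, so South Co. prefers to move second.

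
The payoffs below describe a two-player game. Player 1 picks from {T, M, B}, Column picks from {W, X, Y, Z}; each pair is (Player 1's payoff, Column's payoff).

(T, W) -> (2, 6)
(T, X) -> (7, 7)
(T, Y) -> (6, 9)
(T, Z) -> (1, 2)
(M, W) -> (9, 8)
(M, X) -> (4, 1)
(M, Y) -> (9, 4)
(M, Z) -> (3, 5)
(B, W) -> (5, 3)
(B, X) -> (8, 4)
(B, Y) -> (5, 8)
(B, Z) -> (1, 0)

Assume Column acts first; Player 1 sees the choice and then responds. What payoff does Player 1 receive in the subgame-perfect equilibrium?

9

Work backward from Player 1's decision.
- W → Player 1 plays M (best of 2, 9, 5); Column gets 8.
- X → Player 1 plays B (best of 7, 4, 8); Column gets 4.
- Y → Player 1 plays M (best of 6, 9, 5); Column gets 4.
- Z → Player 1 plays M (best of 1, 3, 1); Column gets 5.
Maximizing over 8, 4, 4, 5, Column chooses W. Subgame-perfect outcome: (M, W) with payoffs (9, 8).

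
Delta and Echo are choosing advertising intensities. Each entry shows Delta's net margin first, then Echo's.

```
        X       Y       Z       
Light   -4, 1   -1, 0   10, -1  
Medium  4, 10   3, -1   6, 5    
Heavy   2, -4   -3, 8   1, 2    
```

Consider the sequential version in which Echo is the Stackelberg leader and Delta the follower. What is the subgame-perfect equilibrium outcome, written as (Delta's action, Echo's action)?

(Medium, X)

Delta best-responds to each possible Echo move:
- X: BR = Medium, leader payoff 10.
- Y: BR = Medium, leader payoff -1.
- Z: BR = Light, leader payoff -1.
Echo's induced payoffs are 10, -1, -1, so Echo commits to X. Subgame-perfect outcome: (Medium, X) with payoffs (4, 10).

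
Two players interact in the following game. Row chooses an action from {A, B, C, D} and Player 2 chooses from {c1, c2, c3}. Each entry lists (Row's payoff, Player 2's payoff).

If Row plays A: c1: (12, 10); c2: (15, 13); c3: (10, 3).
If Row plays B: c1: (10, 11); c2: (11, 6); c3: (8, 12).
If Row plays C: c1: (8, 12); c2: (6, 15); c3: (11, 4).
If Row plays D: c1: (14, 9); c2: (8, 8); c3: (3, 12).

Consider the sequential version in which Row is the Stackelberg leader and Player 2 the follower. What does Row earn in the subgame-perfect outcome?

Player 2 best-responds to each possible Row move:
- A: Player 2 compares 10, 13, 3 and picks c2; Row would get 15.
- B: Player 2 compares 11, 6, 12 and picks c3; Row would get 8.
- C: Player 2 compares 12, 15, 4 and picks c2; Row would get 6.
- D: Player 2 compares 9, 8, 12 and picks c3; Row would get 3.
Among 15, 8, 6, 3, the best is 15 at A. Subgame-perfect outcome: (A, c2) with payoffs (15, 13).

15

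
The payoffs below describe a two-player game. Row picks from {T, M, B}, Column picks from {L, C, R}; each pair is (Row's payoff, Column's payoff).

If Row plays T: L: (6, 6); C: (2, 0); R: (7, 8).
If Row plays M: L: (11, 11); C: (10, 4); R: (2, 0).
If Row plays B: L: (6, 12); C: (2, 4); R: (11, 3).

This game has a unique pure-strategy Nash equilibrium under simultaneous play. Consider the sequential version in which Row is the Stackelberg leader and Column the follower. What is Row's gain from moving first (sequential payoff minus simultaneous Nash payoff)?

Solve by backward induction (Row leads).
- T → Column plays R (best of 6, 0, 8); Row gets 7.
- M → Column plays L (best of 11, 4, 0); Row gets 11.
- B → Column plays L (best of 12, 4, 3); Row gets 6.
Row's induced payoffs are 7, 11, 6, so Row commits to M. Subgame-perfect outcome: (M, L) with payoffs (11, 11).
For the simultaneous game, intersect best replies.
Row's best replies: L→M; C→M; R→B.
Column's best replies: T→R; M→L; B→L.
Only (M, L) has each player best-responding; Nash payoffs (11, 11).
Row's commitment gain: 11 − 11 = 0.

0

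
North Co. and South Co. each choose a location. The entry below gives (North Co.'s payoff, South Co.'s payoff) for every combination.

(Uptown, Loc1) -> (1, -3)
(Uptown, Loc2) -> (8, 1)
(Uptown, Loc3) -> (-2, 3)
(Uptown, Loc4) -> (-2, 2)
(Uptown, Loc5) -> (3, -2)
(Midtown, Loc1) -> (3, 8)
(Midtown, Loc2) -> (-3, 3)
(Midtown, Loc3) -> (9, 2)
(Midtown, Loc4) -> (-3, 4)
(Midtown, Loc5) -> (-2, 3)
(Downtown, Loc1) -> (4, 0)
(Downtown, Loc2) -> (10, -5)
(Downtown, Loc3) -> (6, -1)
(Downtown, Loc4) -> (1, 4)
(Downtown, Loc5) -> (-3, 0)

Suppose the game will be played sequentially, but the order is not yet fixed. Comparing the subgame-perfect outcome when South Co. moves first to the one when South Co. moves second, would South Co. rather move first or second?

If North Co. leads: South Co.'s best replies are Uptown→Loc3, Midtown→Loc1, Downtown→Loc4; North Co.'s induced payoffs -2, 3, 1; outcome (Midtown, Loc1), payoffs (3, 8).
If South Co. leads: North Co.'s best replies are Loc1→Downtown, Loc2→Downtown, Loc3→Midtown, Loc4→Downtown, Loc5→Uptown; South Co.'s induced payoffs 0, -5, 2, 4, -2; outcome (Downtown, Loc4), payoffs (1, 4).
South Co. gets 4 moving first and 8 moving second, so South Co. prefers to move second.

second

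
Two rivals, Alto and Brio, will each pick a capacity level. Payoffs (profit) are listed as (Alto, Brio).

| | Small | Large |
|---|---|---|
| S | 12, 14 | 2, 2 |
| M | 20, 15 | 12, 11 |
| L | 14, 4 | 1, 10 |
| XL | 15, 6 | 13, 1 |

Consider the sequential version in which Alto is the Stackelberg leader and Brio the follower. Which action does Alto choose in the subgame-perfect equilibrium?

Solve by backward induction (Alto leads).
- S → Brio plays Small (best of 14, 2); Alto gets 12.
- M → Brio plays Small (best of 15, 11); Alto gets 20.
- L → Brio plays Large (best of 4, 10); Alto gets 1.
- XL → Brio plays Small (best of 6, 1); Alto gets 15.
Among 12, 20, 1, 15, the best is 20 at M. Subgame-perfect outcome: (M, Small) with payoffs (20, 15).

M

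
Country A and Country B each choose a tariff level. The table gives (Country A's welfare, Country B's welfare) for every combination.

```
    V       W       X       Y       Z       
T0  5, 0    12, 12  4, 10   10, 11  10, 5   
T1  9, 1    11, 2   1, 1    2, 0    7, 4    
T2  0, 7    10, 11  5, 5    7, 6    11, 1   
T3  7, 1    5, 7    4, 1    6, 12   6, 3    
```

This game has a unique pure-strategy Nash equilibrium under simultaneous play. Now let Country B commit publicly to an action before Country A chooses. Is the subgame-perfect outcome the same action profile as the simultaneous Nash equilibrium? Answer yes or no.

Work backward from Country A's decision.
- V → Country A plays T1 (best of 5, 9, 0, 7); Country B gets 1.
- W → Country A plays T0 (best of 12, 11, 10, 5); Country B gets 12.
- X → Country A plays T2 (best of 4, 1, 5, 4); Country B gets 5.
- Y → Country A plays T0 (best of 10, 2, 7, 6); Country B gets 11.
- Z → Country A plays T2 (best of 10, 7, 11, 6); Country B gets 1.
Among 1, 12, 5, 11, 1, the best is 12 at W. Subgame-perfect outcome: (T0, W) with payoffs (12, 12).
For the simultaneous game, intersect best replies.
Country A's best replies: V→T1; W→T0; X→T2; Y→T0; Z→T2.
Country B's best replies: T0→W; T1→Z; T2→W; T3→Y.
The unique mutual best reply is (T0, W), giving (12, 12).
Sequential outcome (T0, W) coincides with the Nash profile (T0, W).

yes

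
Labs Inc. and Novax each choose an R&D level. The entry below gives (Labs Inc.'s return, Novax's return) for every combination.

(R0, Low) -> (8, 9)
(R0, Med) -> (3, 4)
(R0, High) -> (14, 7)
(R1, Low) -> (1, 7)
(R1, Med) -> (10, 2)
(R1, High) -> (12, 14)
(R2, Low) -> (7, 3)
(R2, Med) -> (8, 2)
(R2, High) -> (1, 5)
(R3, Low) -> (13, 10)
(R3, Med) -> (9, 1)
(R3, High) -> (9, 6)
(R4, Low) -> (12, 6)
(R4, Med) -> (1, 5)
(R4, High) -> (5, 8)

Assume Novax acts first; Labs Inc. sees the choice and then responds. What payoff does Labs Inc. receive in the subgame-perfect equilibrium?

13

Work backward from Labs Inc.'s decision.
- Low: Labs Inc. compares 8, 1, 7, 13, 12 and picks R3; Novax would get 10.
- Med: Labs Inc. compares 3, 10, 8, 9, 1 and picks R1; Novax would get 2.
- High: Labs Inc. compares 14, 12, 1, 9, 5 and picks R0; Novax would get 7.
Among 10, 2, 7, the best is 10 at Low. Subgame-perfect outcome: (R3, Low) with payoffs (13, 10).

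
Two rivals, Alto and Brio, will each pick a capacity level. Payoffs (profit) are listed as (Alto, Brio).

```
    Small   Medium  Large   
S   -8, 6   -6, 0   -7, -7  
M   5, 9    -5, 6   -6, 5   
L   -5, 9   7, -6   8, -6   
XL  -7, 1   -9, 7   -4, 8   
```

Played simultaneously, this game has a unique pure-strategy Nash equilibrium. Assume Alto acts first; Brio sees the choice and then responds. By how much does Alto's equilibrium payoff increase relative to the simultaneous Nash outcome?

0

Work backward from Brio's decision.
- S: Brio compares 6, 0, -7 and picks Small; Alto would get -8.
- M: Brio compares 9, 6, 5 and picks Small; Alto would get 5.
- L: Brio compares 9, -6, -6 and picks Small; Alto would get -5.
- XL: Brio compares 1, 7, 8 and picks Large; Alto would get -4.
Alto's induced payoffs are -8, 5, -5, -4, so Alto commits to M. Subgame-perfect outcome: (M, Small) with payoffs (5, 9).
For the simultaneous game, intersect best replies.
Alto's best replies: Small→M; Medium→L; Large→L.
Brio's best replies: S→Small; M→Small; L→Small; XL→Large.
Only (M, Small) has each player best-responding; Nash payoffs (5, 9).
Alto's commitment gain: 5 − 5 = 0.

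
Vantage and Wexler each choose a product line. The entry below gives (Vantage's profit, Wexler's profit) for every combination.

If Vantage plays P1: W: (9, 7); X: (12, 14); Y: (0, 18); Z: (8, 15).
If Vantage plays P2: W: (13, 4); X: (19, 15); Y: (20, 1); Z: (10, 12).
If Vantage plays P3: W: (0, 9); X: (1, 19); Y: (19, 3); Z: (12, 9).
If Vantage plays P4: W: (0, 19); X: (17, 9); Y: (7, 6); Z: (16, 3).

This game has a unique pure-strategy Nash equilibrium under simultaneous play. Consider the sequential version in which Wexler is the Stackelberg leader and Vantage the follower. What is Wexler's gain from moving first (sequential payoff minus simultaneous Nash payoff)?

0

Backward induction with Wexler moving first.
- W → Vantage plays P2 (best of 9, 13, 0, 0); Wexler gets 4.
- X → Vantage plays P2 (best of 12, 19, 1, 17); Wexler gets 15.
- Y → Vantage plays P2 (best of 0, 20, 19, 7); Wexler gets 1.
- Z → Vantage plays P4 (best of 8, 10, 12, 16); Wexler gets 3.
Wexler's induced payoffs are 4, 15, 1, 3, so Wexler commits to X. Subgame-perfect outcome: (P2, X) with payoffs (19, 15).
Now find the simultaneous Nash equilibrium.
Vantage's best replies: W→P2; X→P2; Y→P2; Z→P4.
Wexler's best replies: P1→Y; P2→X; P3→X; P4→W.
Only (P2, X) has each player best-responding; Nash payoffs (19, 15).
Wexler's commitment gain: 15 − 15 = 0.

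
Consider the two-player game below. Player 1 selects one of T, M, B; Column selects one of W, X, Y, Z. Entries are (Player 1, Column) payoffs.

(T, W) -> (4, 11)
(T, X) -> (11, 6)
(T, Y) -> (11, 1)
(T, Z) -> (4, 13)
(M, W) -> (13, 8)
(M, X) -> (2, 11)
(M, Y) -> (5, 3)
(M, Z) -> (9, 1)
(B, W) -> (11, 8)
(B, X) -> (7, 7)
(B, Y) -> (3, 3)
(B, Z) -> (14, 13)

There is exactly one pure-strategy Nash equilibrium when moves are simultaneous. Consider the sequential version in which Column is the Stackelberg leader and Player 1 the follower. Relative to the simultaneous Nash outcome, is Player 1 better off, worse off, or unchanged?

unchanged

Backward induction with Column moving first.
- W: BR = M, leader payoff 8.
- X: BR = T, leader payoff 6.
- Y: BR = T, leader payoff 1.
- Z: BR = B, leader payoff 13.
Maximizing over 8, 6, 1, 13, Column chooses Z. Subgame-perfect outcome: (B, Z) with payoffs (14, 13).
Now find the simultaneous Nash equilibrium.
Player 1's best replies: W→M; X→T; Y→T; Z→B.
Column's best replies: T→Z; M→X; B→Z.
The unique mutual best reply is (B, Z), giving (14, 13).
Player 1 earns 14 sequentially versus 14 at the Nash outcome: unchanged.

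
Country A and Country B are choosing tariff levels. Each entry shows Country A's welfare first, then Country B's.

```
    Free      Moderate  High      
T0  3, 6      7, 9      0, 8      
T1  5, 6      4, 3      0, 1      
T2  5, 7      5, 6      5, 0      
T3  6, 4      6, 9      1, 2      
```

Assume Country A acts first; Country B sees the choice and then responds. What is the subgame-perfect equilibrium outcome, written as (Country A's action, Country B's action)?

(T0, Moderate)

Backward induction with Country A moving first.
- T0: BR = Moderate, leader payoff 7.
- T1: BR = Free, leader payoff 5.
- T2: BR = Free, leader payoff 5.
- T3: BR = Moderate, leader payoff 6.
Maximizing over 7, 5, 5, 6, Country A chooses T0. Subgame-perfect outcome: (T0, Moderate) with payoffs (7, 9).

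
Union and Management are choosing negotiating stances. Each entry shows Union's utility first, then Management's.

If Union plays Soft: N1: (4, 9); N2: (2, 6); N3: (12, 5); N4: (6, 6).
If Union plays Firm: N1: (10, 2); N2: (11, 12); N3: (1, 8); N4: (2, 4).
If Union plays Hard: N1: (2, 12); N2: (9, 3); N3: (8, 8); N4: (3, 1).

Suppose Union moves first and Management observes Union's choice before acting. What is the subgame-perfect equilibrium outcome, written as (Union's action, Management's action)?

(Firm, N2)

Work backward from Management's decision.
- Soft → Management plays N1 (best of 9, 6, 5, 6); Union gets 4.
- Firm → Management plays N2 (best of 2, 12, 8, 4); Union gets 11.
- Hard → Management plays N1 (best of 12, 3, 8, 1); Union gets 2.
Union's induced payoffs are 4, 11, 2, so Union commits to Firm. Subgame-perfect outcome: (Firm, N2) with payoffs (11, 12).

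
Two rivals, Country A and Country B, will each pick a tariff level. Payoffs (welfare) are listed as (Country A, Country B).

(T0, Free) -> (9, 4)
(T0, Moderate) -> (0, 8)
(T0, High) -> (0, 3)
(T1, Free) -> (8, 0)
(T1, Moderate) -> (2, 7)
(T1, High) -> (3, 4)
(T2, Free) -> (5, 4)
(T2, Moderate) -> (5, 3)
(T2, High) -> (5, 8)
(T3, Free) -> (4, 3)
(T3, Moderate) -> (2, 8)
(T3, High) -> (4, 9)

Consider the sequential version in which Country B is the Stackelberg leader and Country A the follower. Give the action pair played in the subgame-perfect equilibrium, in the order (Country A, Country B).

(T2, High)

Solve by backward induction (Country B leads).
- Free: Country A compares 9, 8, 5, 4 and picks T0; Country B would get 4.
- Moderate: Country A compares 0, 2, 5, 2 and picks T2; Country B would get 3.
- High: Country A compares 0, 3, 5, 4 and picks T2; Country B would get 8.
Maximizing over 4, 3, 8, Country B chooses High. Subgame-perfect outcome: (T2, High) with payoffs (5, 8).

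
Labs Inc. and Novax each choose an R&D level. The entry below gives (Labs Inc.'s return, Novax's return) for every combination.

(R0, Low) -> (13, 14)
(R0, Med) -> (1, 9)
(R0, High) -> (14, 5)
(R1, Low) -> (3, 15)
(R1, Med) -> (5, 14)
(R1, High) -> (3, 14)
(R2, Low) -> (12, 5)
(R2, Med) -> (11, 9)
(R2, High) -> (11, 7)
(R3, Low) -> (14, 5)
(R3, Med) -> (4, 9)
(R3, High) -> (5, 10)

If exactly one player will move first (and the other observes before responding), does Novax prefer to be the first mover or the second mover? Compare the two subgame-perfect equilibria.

second

If Labs Inc. leads: Novax's best replies are R0→Low, R1→Low, R2→Med, R3→High; Labs Inc.'s induced payoffs 13, 3, 11, 5; outcome (R0, Low), payoffs (13, 14).
If Novax leads: Labs Inc.'s best replies are Low→R3, Med→R2, High→R0; Novax's induced payoffs 5, 9, 5; outcome (R2, Med), payoffs (11, 9).
Novax gets 9 moving first and 14 moving second, so Novax prefers to move second.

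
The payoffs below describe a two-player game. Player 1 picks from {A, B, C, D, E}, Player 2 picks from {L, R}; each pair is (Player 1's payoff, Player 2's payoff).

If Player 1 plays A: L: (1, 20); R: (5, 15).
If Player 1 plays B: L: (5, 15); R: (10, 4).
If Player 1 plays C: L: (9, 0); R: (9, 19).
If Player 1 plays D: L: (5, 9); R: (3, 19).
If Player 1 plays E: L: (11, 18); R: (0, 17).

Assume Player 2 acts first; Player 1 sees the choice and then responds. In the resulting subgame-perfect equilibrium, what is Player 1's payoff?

11

Backward induction with Player 2 moving first.
- L → Player 1 plays E (best of 1, 5, 9, 5, 11); Player 2 gets 18.
- R → Player 1 plays B (best of 5, 10, 9, 3, 0); Player 2 gets 4.
Player 2's induced payoffs are 18, 4, so Player 2 commits to L. Subgame-perfect outcome: (E, L) with payoffs (11, 18).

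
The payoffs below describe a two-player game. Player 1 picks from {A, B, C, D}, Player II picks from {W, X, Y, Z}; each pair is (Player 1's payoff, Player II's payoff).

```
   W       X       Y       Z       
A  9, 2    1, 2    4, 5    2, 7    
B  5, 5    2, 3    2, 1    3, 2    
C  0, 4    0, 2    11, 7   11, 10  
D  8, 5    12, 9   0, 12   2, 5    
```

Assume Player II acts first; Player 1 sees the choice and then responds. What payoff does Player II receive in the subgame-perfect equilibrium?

10

Work backward from Player 1's decision.
- W: Player 1 compares 9, 5, 0, 8 and picks A; Player II would get 2.
- X: Player 1 compares 1, 2, 0, 12 and picks D; Player II would get 9.
- Y: Player 1 compares 4, 2, 11, 0 and picks C; Player II would get 7.
- Z: Player 1 compares 2, 3, 11, 2 and picks C; Player II would get 10.
Among 2, 9, 7, 10, the best is 10 at Z. Subgame-perfect outcome: (C, Z) with payoffs (11, 10).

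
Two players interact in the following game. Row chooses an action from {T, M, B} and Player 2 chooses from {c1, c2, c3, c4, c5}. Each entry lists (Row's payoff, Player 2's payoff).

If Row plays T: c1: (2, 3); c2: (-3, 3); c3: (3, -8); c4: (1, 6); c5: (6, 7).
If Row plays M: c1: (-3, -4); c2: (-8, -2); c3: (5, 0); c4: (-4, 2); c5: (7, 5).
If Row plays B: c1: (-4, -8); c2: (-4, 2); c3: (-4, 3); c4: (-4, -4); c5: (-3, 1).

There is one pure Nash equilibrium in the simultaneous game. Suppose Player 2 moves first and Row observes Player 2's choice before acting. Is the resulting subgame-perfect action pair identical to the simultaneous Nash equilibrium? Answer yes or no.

Backward induction with Player 2 moving first.
- c1: Row compares 2, -3, -4 and picks T; Player 2 would get 3.
- c2: Row compares -3, -8, -4 and picks T; Player 2 would get 3.
- c3: Row compares 3, 5, -4 and picks M; Player 2 would get 0.
- c4: Row compares 1, -4, -4 and picks T; Player 2 would get 6.
- c5: Row compares 6, 7, -3 and picks M; Player 2 would get 5.
Among 3, 3, 0, 6, 5, the best is 6 at c4. Subgame-perfect outcome: (T, c4) with payoffs (1, 6).
Under simultaneous play:
Row's best replies: c1→T; c2→T; c3→M; c4→T; c5→M.
Player 2's best replies: T→c5; M→c5; B→c3.
Only (M, c5) has each player best-responding; Nash payoffs (7, 5).
Sequential outcome (T, c4) differs from the Nash profile (M, c5).

no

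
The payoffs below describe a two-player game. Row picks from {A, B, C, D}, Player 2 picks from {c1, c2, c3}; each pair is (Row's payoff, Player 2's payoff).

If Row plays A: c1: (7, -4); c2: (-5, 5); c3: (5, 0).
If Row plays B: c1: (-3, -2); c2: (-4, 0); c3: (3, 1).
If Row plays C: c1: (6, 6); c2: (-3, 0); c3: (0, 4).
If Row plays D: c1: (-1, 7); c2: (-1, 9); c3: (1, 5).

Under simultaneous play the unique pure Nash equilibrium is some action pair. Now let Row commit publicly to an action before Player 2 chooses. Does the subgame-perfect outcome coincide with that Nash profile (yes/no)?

Backward induction with Row moving first.
- A: Player 2 compares -4, 5, 0 and picks c2; Row would get -5.
- B: Player 2 compares -2, 0, 1 and picks c3; Row would get 3.
- C: Player 2 compares 6, 0, 4 and picks c1; Row would get 6.
- D: Player 2 compares 7, 9, 5 and picks c2; Row would get -1.
Row's induced payoffs are -5, 3, 6, -1, so Row commits to C. Subgame-perfect outcome: (C, c1) with payoffs (6, 6).
Now find the simultaneous Nash equilibrium.
Row's best replies: c1→A; c2→D; c3→A.
Player 2's best replies: A→c2; B→c3; C→c1; D→c2.
Only (D, c2) has each player best-responding; Nash payoffs (-1, 9).
Sequential outcome (C, c1) differs from the Nash profile (D, c2).

no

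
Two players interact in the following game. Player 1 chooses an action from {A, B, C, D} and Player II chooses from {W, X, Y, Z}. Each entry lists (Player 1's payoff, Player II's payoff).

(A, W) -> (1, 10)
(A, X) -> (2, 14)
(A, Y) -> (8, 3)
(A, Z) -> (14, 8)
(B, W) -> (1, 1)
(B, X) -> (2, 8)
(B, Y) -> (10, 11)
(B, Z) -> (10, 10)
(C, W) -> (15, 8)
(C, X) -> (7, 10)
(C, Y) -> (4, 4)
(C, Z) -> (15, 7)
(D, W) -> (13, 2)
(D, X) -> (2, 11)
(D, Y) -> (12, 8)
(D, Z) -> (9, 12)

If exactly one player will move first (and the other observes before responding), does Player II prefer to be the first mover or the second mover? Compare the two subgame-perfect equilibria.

second

If Player 1 leads: Player II's best replies are A→X, B→Y, C→X, D→Z; Player 1's induced payoffs 2, 10, 7, 9; outcome (B, Y), payoffs (10, 11).
If Player II leads: Player 1's best replies are W→C, X→C, Y→D, Z→C; Player II's induced payoffs 8, 10, 8, 7; outcome (C, X), payoffs (7, 10).
Player II gets 10 moving first and 11 moving second, so Player II prefers to move second.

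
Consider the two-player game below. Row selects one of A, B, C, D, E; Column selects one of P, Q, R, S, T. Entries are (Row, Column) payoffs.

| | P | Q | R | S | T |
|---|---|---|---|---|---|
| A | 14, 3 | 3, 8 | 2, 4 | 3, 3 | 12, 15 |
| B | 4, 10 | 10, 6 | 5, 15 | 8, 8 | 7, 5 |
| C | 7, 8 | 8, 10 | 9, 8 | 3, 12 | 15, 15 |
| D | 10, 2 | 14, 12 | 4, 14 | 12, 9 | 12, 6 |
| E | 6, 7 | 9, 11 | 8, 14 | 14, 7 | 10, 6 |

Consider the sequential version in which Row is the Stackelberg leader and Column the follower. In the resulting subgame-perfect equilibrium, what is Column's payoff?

15

Work backward from Column's decision.
- A → Column plays T (best of 3, 8, 4, 3, 15); Row gets 12.
- B → Column plays R (best of 10, 6, 15, 8, 5); Row gets 5.
- C → Column plays T (best of 8, 10, 8, 12, 15); Row gets 15.
- D → Column plays R (best of 2, 12, 14, 9, 6); Row gets 4.
- E → Column plays R (best of 7, 11, 14, 7, 6); Row gets 8.
Among 12, 5, 15, 4, 8, the best is 15 at C. Subgame-perfect outcome: (C, T) with payoffs (15, 15).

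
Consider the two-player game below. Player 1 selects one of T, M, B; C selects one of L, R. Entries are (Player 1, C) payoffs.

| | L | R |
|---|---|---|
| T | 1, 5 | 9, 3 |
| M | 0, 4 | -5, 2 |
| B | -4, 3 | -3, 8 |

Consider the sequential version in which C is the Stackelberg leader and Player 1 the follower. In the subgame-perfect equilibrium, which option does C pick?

Solve by backward induction (C leads).
- L: BR = T, leader payoff 5.
- R: BR = T, leader payoff 3.
C's induced payoffs are 5, 3, so C commits to L. Subgame-perfect outcome: (T, L) with payoffs (1, 5).

L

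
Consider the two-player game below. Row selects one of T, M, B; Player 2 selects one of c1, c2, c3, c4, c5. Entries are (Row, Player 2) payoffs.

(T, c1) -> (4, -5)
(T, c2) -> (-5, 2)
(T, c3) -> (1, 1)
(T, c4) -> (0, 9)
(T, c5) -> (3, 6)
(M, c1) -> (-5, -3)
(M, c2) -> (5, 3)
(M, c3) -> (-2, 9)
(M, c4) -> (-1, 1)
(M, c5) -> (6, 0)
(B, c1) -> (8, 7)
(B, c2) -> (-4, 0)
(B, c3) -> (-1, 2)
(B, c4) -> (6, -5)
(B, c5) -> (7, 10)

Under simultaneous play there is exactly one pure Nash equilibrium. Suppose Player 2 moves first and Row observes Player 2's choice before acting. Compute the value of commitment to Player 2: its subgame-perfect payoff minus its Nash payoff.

Solve by backward induction (Player 2 leads).
- c1: BR = B, leader payoff 7.
- c2: BR = M, leader payoff 3.
- c3: BR = T, leader payoff 1.
- c4: BR = B, leader payoff -5.
- c5: BR = B, leader payoff 10.
Among 7, 3, 1, -5, 10, the best is 10 at c5. Subgame-perfect outcome: (B, c5) with payoffs (7, 10).
Under simultaneous play:
Row's best replies: c1→B; c2→M; c3→T; c4→B; c5→B.
Player 2's best replies: T→c4; M→c3; B→c5.
The unique mutual best reply is (B, c5), giving (7, 10).
Player 2's commitment gain: 10 − 10 = 0.

0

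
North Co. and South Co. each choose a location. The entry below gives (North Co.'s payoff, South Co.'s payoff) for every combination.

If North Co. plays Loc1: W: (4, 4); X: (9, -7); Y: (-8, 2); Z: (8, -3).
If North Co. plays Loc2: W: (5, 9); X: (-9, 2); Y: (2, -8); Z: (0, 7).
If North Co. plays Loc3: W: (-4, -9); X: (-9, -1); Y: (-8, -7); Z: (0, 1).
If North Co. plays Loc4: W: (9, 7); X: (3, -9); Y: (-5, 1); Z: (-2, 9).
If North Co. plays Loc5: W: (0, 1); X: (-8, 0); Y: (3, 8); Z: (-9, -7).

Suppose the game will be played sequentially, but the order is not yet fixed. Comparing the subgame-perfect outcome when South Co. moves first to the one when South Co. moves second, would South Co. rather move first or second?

If North Co. leads: South Co.'s best replies are Loc1→W, Loc2→W, Loc3→Z, Loc4→Z, Loc5→Y; North Co.'s induced payoffs 4, 5, 0, -2, 3; outcome (Loc2, W), payoffs (5, 9).
If South Co. leads: North Co.'s best replies are W→Loc4, X→Loc1, Y→Loc5, Z→Loc1; South Co.'s induced payoffs 7, -7, 8, -3; outcome (Loc5, Y), payoffs (3, 8).
South Co. gets 8 moving first and 9 moving second, so South Co. prefers to move second.

second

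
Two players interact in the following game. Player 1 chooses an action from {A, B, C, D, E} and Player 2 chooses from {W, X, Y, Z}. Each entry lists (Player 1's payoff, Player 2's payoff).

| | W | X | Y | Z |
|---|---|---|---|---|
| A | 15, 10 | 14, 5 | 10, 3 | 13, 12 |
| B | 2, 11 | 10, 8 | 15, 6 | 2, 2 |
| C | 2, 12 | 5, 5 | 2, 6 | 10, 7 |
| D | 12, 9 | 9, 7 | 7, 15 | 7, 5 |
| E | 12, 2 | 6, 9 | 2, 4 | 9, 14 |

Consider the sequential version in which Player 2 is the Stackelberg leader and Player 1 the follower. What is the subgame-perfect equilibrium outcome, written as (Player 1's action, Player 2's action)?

(A, Z)

Work backward from Player 1's decision.
- W: BR = A, leader payoff 10.
- X: BR = A, leader payoff 5.
- Y: BR = B, leader payoff 6.
- Z: BR = A, leader payoff 12.
Maximizing over 10, 5, 6, 12, Player 2 chooses Z. Subgame-perfect outcome: (A, Z) with payoffs (13, 12).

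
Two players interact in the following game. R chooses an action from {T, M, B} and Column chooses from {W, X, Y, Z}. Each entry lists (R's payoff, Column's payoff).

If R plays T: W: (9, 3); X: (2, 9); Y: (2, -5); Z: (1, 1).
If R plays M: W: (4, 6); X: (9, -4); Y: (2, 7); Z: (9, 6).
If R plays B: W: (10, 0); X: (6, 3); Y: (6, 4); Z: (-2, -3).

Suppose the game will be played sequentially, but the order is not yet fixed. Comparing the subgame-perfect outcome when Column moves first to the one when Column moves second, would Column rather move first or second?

first

If R leads: Column's best replies are T→X, M→Y, B→Y; R's induced payoffs 2, 2, 6; outcome (B, Y), payoffs (6, 4).
If Column leads: R's best replies are W→B, X→M, Y→B, Z→M; Column's induced payoffs 0, -4, 4, 6; outcome (M, Z), payoffs (9, 6).
Column gets 6 moving first and 4 moving second, so Column prefers to move first.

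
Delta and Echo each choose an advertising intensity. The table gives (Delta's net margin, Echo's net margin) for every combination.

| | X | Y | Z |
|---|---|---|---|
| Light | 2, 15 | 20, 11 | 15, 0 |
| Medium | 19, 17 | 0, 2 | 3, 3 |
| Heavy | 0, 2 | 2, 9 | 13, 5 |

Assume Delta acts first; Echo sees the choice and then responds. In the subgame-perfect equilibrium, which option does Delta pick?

Echo best-responds to each possible Delta move:
- Light → Echo plays X (best of 15, 11, 0); Delta gets 2.
- Medium → Echo plays X (best of 17, 2, 3); Delta gets 19.
- Heavy → Echo plays Y (best of 2, 9, 5); Delta gets 2.
Delta's induced payoffs are 2, 19, 2, so Delta commits to Medium. Subgame-perfect outcome: (Medium, X) with payoffs (19, 17).

Medium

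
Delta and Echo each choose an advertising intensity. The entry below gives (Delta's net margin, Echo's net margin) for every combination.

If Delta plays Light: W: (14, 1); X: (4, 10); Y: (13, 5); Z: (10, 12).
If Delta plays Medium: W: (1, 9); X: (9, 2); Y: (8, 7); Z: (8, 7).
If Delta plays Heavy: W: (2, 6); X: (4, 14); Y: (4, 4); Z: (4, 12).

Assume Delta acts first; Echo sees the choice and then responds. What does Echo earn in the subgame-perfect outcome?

12

Solve by backward induction (Delta leads).
- Light: BR = Z, leader payoff 10.
- Medium: BR = W, leader payoff 1.
- Heavy: BR = X, leader payoff 4.
Delta's induced payoffs are 10, 1, 4, so Delta commits to Light. Subgame-perfect outcome: (Light, Z) with payoffs (10, 12).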